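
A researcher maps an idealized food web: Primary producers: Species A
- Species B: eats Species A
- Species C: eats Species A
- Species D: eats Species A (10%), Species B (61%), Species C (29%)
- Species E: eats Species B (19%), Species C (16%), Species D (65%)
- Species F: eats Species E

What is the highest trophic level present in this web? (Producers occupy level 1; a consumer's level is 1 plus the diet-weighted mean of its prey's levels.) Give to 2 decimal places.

4.59

Species B: 1 + 1 = 2
Species C: 1 + 1 = 2
Species D: 1 + (0.1×1 + 0.61×2 + 0.29×2) = 2.9
Species E: 1 + (0.19×2 + 0.16×2 + 0.65×2.9) = 3.585
Species F: 1 + 3.585 = 4.585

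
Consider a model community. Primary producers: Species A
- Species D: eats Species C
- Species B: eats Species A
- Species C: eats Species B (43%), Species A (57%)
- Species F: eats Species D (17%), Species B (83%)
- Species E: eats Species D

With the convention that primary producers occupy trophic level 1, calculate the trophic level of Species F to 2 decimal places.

Species B: 1 + 1 = 2
Species C: 1 + (0.43×2 + 0.57×1) = 2.43
Species D: 1 + 2.43 = 3.43
Species E: 1 + 3.43 = 4.43
Species F: 1 + (0.17×3.43 + 0.83×2) = 3.2431

3.24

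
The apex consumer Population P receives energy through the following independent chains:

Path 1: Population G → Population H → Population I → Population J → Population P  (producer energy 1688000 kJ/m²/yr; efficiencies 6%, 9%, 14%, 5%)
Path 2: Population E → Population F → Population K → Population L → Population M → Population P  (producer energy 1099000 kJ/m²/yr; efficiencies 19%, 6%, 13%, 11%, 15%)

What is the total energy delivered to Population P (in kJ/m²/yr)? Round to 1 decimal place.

Path 1: 1688000 × 0.06 × 0.09 × 0.14 × 0.05 = 63.8064 kJ/m²/yr
Path 2: 1099000 × 0.19 × 0.06 × 0.13 × 0.11 × 0.15 = 26.873847 kJ/m²/yr
Total at Population P: 63.8064 + 26.873847 = 90.680247 kJ/m²/yr

90.7 kJ/m²/yr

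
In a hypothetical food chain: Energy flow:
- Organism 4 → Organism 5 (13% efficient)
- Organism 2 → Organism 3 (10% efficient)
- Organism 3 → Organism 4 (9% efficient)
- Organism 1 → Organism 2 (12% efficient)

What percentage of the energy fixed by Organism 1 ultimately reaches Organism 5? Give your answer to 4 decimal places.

0.0140%

Product of link efficiencies: 0.12 × 0.1 × 0.09 × 0.13 = 0.0001404
As a percentage: 0.0001404 × 100 = 0.0140%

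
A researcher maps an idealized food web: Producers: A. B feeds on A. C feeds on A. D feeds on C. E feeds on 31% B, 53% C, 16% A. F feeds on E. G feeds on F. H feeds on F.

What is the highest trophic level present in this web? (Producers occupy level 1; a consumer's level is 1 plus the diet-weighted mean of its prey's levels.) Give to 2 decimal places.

4.84

B: 1 + 1 = 2
C: 1 + 1 = 2
D: 1 + 2 = 3
E: 1 + (0.31×2 + 0.53×2 + 0.16×1) = 2.84
F: 1 + 2.84 = 3.84
G: 1 + 3.84 = 4.84
H: 1 + 3.84 = 4.84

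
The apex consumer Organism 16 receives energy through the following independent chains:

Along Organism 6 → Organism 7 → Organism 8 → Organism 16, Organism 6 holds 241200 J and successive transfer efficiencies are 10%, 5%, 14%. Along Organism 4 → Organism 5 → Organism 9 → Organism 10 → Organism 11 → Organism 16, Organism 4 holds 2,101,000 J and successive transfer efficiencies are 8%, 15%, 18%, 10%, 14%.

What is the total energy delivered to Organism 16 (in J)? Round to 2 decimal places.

Via Organism 6: 241200 × 0.1 × 0.05 × 0.14 = 168.84 J
Via Organism 4: 2101000 × 0.08 × 0.15 × 0.18 × 0.1 × 0.14 = 63.53424 J
Total at Organism 16: 168.84 + 63.53424 = 232.37424 J

232.37 J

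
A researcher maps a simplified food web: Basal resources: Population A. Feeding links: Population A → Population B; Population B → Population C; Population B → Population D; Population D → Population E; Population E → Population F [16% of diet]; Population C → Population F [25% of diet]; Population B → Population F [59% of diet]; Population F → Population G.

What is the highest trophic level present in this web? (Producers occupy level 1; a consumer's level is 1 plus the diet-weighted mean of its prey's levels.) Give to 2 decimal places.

4.57

Population B: 1 + 1 = 2
Population C: 1 + 2 = 3
Population D: 1 + 2 = 3
Population E: 1 + 3 = 4
Population F: 1 + (0.16×4 + 0.25×3 + 0.59×2) = 3.57
Population G: 1 + 3.57 = 4.57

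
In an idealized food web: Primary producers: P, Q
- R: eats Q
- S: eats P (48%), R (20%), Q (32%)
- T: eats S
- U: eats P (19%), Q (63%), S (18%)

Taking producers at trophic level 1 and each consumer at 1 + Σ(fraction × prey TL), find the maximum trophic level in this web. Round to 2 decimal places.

3.20

R: 1 + 1 = 2
S: 1 + (0.48×1 + 0.2×2 + 0.32×1) = 2.2
T: 1 + 2.2 = 3.2
U: 1 + (0.19×1 + 0.63×1 + 0.18×2.2) = 2.216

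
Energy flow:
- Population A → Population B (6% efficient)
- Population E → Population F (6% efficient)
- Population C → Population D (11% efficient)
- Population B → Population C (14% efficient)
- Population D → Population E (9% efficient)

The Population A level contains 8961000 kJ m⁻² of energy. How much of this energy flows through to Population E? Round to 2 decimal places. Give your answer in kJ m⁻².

Population B: 8961000 × 0.06 = 537660 kJ m⁻²
Population C: 537660 × 0.14 = 75272.4 kJ m⁻²
Population D: 75272.4 × 0.11 = 8279.964 kJ m⁻²
Population E: 8279.964 × 0.09 = 745.19676 kJ m⁻²

745.20 kJ m⁻²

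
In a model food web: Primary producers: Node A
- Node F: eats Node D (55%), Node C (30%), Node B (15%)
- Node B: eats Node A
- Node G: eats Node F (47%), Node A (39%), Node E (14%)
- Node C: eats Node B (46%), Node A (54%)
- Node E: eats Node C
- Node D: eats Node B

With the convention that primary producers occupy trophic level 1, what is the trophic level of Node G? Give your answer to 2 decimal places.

Node B: 1 + 1 = 2
Node C: 1 + (0.46×2 + 0.54×1) = 2.46
Node D: 1 + 2 = 3
Node E: 1 + 2.46 = 3.46
Node F: 1 + (0.55×3 + 0.3×2.46 + 0.15×2) = 3.688
Node G: 1 + (0.47×3.688 + 0.39×1 + 0.14×3.46) = 3.60776

3.61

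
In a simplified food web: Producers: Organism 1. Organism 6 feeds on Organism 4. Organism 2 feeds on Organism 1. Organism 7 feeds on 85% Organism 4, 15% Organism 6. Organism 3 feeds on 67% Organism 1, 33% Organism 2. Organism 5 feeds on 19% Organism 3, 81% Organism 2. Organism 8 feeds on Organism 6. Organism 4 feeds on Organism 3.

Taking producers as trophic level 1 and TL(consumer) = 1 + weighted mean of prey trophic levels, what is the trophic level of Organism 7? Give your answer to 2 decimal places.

4.48

Organism 2: 1 + 1 = 2
Organism 3: 1 + (0.67×1 + 0.33×2) = 2.33
Organism 4: 1 + 2.33 = 3.33
Organism 5: 1 + (0.19×2.33 + 0.81×2) = 3.0627
Organism 6: 1 + 3.33 = 4.33
Organism 7: 1 + (0.85×3.33 + 0.15×4.33) = 4.48
Organism 8: 1 + 4.33 = 5.33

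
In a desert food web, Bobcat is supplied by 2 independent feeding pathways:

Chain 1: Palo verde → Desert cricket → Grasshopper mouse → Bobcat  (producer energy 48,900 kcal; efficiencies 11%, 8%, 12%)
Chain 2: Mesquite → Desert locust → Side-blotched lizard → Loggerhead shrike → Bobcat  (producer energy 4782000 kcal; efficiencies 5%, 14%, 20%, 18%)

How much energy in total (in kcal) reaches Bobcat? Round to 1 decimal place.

1256.7 kcal

Chain 1: 48900 × 0.11 × 0.08 × 0.12 = 51.6384 kcal
Chain 2: 4782000 × 0.05 × 0.14 × 0.2 × 0.18 = 1205.064 kcal
Total at Bobcat: 51.6384 + 1205.064 = 1256.7024 kcal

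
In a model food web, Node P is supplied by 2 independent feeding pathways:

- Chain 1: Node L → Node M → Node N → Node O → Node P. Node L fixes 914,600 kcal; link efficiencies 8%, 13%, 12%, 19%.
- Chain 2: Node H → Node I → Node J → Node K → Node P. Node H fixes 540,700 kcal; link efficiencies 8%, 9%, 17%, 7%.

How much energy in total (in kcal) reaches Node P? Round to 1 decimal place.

263.2 kcal

Chain 1: 914600 × 0.08 × 0.13 × 0.12 × 0.19 = 216.869952 kcal
Chain 2: 540700 × 0.08 × 0.09 × 0.17 × 0.07 = 46.327176 kcal
Total at Node P: 216.869952 + 46.327176 = 263.197128 kcal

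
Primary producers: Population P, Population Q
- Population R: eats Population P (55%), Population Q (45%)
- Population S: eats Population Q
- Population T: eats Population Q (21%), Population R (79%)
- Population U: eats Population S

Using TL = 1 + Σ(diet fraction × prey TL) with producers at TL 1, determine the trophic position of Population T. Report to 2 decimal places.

2.79

Population R: 1 + (0.55×1 + 0.45×1) = 2
Population S: 1 + 1 = 2
Population T: 1 + (0.21×1 + 0.79×2) = 2.79
Population U: 1 + 2 = 3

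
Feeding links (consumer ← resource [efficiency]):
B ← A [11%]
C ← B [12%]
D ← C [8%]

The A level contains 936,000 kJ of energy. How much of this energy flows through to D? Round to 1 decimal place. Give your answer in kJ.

988.4 kJ

B: 936000 × 0.11 = 102960 kJ
C: 102960 × 0.12 = 12355.2 kJ
D: 12355.2 × 0.08 = 988.416 kJ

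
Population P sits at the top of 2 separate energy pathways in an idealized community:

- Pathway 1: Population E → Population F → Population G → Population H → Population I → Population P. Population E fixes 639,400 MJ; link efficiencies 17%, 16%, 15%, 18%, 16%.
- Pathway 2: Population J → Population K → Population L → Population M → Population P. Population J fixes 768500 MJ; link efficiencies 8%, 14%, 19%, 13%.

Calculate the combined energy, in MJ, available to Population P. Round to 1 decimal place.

Pathway 1: 639400 × 0.17 × 0.16 × 0.15 × 0.18 × 0.16 = 75.1320576 MJ
Pathway 2: 768500 × 0.08 × 0.14 × 0.19 × 0.13 = 212.59784 MJ
Total at Population P: 75.1320576 + 212.59784 = 287.7298976 MJ

287.7 MJ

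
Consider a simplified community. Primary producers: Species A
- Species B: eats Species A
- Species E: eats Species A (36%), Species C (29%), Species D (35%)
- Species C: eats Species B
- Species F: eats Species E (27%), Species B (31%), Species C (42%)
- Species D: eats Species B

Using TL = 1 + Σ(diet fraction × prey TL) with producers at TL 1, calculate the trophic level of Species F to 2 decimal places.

3.77

Species B: 1 + 1 = 2
Species C: 1 + 2 = 3
Species D: 1 + 2 = 3
Species E: 1 + (0.36×1 + 0.29×3 + 0.35×3) = 3.28
Species F: 1 + (0.27×3.28 + 0.31×2 + 0.42×3) = 3.7656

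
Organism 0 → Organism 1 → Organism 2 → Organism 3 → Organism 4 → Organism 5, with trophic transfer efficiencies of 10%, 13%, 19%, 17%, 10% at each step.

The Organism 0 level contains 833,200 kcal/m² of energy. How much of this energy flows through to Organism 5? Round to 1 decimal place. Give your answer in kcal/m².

Organism 1: 833200 × 0.1 = 83320 kcal/m²
Organism 2: 83320 × 0.13 = 10831.6 kcal/m²
Organism 3: 10831.6 × 0.19 = 2058.004 kcal/m²
Organism 4: 2058.004 × 0.17 = 349.86068 kcal/m²
Organism 5: 349.86068 × 0.1 = 34.986068 kcal/m²

35.0 kcal/m²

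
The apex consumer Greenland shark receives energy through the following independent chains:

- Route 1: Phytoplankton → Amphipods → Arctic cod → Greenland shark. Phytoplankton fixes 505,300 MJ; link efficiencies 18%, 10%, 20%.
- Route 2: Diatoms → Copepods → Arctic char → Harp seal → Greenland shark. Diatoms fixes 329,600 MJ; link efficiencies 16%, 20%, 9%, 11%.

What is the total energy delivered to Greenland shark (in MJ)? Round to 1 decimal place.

1923.5 MJ

Route 1: 505300 × 0.18 × 0.1 × 0.2 = 1819.08 MJ
Route 2: 329600 × 0.16 × 0.2 × 0.09 × 0.11 = 104.41728 MJ
Total at Greenland shark: 1819.08 + 104.41728 = 1923.49728 MJ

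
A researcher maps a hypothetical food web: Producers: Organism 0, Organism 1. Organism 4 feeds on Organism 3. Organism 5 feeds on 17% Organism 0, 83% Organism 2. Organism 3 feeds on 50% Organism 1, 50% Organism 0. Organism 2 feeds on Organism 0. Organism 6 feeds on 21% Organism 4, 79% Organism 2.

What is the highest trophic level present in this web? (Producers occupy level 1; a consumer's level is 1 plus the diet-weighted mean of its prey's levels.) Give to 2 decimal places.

3.21

Organism 2: 1 + 1 = 2
Organism 3: 1 + (0.5×1 + 0.5×1) = 2
Organism 4: 1 + 2 = 3
Organism 5: 1 + (0.17×1 + 0.83×2) = 2.83
Organism 6: 1 + (0.21×3 + 0.79×2) = 3.21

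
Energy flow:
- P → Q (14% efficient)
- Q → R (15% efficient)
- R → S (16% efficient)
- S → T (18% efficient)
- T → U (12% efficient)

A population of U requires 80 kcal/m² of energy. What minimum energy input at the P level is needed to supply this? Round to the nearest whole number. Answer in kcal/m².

1102293 kcal/m²

Cumulative transfer efficiency: 0.14 × 0.15 × 0.16 × 0.18 × 0.12 = 0.000072576
P energy = 80 / 0.000072576 = 1102293 kcal/m²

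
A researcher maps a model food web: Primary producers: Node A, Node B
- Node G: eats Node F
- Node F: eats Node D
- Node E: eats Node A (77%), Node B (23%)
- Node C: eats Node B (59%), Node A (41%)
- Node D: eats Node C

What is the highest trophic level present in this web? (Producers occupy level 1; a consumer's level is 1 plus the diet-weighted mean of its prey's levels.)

5

Node C: 1 + (0.59×1 + 0.41×1) = 2
Node D: 1 + 2 = 3
Node E: 1 + (0.77×1 + 0.23×1) = 2
Node F: 1 + 3 = 4
Node G: 1 + 4 = 5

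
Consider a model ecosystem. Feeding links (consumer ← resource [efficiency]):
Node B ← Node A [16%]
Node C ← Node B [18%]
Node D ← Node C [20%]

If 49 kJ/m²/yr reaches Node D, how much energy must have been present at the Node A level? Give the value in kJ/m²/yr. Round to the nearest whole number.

8507 kJ/m²/yr

Cumulative transfer efficiency: 0.16 × 0.18 × 0.2 = 0.00576
Node A energy = 49 / 0.00576 = 8507 kJ/m²/yr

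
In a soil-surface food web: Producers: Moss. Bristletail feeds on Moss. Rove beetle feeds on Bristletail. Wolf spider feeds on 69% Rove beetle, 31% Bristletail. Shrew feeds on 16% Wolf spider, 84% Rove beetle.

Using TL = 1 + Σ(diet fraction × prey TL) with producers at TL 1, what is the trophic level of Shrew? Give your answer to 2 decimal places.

Bristletail: 1 + 1 = 2
Rove beetle: 1 + 2 = 3
Wolf spider: 1 + (0.69×3 + 0.31×2) = 3.69
Shrew: 1 + (0.16×3.69 + 0.84×3) = 4.1104

4.11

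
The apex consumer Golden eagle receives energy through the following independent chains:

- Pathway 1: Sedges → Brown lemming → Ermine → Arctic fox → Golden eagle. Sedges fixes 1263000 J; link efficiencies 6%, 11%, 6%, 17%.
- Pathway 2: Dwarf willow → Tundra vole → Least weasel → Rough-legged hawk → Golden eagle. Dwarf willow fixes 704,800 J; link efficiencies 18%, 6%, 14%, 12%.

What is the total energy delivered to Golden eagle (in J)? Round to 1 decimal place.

212.9 J

Pathway 1: 1263000 × 0.06 × 0.11 × 0.06 × 0.17 = 85.02516 J
Pathway 2: 704800 × 0.18 × 0.06 × 0.14 × 0.12 = 127.878912 J
Total at Golden eagle: 85.02516 + 127.878912 = 212.904072 J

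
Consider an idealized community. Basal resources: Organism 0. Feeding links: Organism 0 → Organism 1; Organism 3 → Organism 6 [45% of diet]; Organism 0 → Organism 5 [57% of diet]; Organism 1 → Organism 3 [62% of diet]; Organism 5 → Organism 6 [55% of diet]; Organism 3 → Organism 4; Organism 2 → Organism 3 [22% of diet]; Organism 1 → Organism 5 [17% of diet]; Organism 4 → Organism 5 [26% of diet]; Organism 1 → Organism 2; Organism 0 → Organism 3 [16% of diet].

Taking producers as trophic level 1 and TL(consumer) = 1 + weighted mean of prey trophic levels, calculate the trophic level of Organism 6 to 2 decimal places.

Organism 1: 1 + 1 = 2
Organism 2: 1 + 2 = 3
Organism 3: 1 + (0.16×1 + 0.62×2 + 0.22×3) = 3.06
Organism 4: 1 + 3.06 = 4.06
Organism 5: 1 + (0.26×4.06 + 0.57×1 + 0.17×2) = 2.9656
Organism 6: 1 + (0.55×2.9656 + 0.45×3.06) = 4.00808

4.01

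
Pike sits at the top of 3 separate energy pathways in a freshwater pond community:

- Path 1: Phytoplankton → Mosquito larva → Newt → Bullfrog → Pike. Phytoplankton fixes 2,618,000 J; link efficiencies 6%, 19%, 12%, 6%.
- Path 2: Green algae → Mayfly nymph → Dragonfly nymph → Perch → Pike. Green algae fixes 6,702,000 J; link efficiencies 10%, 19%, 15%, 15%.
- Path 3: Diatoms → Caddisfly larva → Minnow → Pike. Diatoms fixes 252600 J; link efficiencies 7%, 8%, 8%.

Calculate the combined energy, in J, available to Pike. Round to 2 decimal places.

Path 1: 2618000 × 0.06 × 0.19 × 0.12 × 0.06 = 214.88544 J
Path 2: 6702000 × 0.1 × 0.19 × 0.15 × 0.15 = 2865.105 J
Path 3: 252600 × 0.07 × 0.08 × 0.08 = 113.1648 J
Total at Pike: 214.88544 + 2865.105 + 113.1648 = 3193.15524 J

3193.16 J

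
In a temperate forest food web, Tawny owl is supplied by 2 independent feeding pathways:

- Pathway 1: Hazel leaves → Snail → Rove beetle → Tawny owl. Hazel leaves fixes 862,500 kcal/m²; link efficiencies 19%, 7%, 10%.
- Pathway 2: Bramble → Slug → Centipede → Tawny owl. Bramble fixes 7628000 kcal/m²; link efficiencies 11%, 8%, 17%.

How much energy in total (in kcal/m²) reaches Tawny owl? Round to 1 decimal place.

12558.6 kcal/m²

Pathway 1: 862500 × 0.19 × 0.07 × 0.1 = 1147.125 kcal/m²
Pathway 2: 7628000 × 0.11 × 0.08 × 0.17 = 11411.488 kcal/m²
Total at Tawny owl: 1147.125 + 11411.488 = 12558.613 kcal/m²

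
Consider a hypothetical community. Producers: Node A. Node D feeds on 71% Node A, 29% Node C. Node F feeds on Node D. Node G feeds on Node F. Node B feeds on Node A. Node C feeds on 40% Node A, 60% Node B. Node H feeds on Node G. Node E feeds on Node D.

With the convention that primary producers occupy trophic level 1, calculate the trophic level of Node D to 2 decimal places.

Node B: 1 + 1 = 2
Node C: 1 + (0.4×1 + 0.6×2) = 2.6
Node D: 1 + (0.71×1 + 0.29×2.6) = 2.464
Node E: 1 + 2.464 = 3.464
Node F: 1 + 2.464 = 3.464
Node G: 1 + 3.464 = 4.464
Node H: 1 + 4.464 = 5.464

2.46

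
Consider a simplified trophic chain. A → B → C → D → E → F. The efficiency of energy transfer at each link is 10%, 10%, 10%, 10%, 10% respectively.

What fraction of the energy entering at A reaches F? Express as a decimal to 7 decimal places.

0.0000100

Product of link efficiencies: 0.1 × 0.1 × 0.1 × 0.1 × 0.1 = 0.00001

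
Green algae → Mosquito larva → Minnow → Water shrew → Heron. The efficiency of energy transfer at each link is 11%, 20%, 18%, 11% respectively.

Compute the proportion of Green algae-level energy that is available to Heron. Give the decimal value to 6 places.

Product of link efficiencies: 0.11 × 0.2 × 0.18 × 0.11 = 0.0004356

0.000436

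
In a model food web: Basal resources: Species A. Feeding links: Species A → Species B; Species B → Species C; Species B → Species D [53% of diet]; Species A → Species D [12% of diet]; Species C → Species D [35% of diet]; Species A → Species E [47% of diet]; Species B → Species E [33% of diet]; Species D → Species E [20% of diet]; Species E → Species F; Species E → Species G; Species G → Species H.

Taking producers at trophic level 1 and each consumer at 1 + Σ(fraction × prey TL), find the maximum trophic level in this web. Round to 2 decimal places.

4.78

Species B: 1 + 1 = 2
Species C: 1 + 2 = 3
Species D: 1 + (0.53×2 + 0.12×1 + 0.35×3) = 3.23
Species E: 1 + (0.47×1 + 0.33×2 + 0.2×3.23) = 2.776
Species F: 1 + 2.776 = 3.776
Species G: 1 + 2.776 = 3.776
Species H: 1 + 3.776 = 4.776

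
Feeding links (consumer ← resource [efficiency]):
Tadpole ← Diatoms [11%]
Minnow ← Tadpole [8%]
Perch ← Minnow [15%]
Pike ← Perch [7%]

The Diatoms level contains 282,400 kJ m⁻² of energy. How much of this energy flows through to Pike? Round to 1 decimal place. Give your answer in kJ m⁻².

26.1 kJ m⁻²

Tadpole: 282400 × 0.11 = 31064 kJ m⁻²
Minnow: 31064 × 0.08 = 2485.12 kJ m⁻²
Perch: 2485.12 × 0.15 = 372.768 kJ m⁻²
Pike: 372.768 × 0.07 = 26.09376 kJ m⁻²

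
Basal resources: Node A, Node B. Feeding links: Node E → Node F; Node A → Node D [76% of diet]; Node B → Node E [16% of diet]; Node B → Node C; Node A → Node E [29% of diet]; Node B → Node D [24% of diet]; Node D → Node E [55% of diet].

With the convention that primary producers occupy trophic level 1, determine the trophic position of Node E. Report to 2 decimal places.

2.55

Node C: 1 + 1 = 2
Node D: 1 + (0.76×1 + 0.24×1) = 2
Node E: 1 + (0.16×1 + 0.29×1 + 0.55×2) = 2.55
Node F: 1 + 2.55 = 3.55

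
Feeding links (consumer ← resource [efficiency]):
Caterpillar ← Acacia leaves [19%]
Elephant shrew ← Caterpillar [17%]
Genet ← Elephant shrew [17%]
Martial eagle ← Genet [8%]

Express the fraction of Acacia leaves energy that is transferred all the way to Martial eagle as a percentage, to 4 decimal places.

0.0439%

Product of link efficiencies: 0.19 × 0.17 × 0.17 × 0.08 = 0.00043928
As a percentage: 0.00043928 × 100 = 0.0439%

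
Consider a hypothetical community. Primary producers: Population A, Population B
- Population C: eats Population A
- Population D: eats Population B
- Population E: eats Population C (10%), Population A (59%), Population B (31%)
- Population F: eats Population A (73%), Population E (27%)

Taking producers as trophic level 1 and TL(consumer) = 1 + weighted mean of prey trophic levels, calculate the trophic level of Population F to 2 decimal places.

Population C: 1 + 1 = 2
Population D: 1 + 1 = 2
Population E: 1 + (0.1×2 + 0.59×1 + 0.31×1) = 2.1
Population F: 1 + (0.73×1 + 0.27×2.1) = 2.297

2.30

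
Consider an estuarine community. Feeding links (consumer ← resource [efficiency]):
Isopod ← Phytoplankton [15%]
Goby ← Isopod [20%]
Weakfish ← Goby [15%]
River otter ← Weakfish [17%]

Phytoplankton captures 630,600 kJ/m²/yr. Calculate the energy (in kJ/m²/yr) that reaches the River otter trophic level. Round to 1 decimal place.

Isopod: 630600 × 0.15 = 94590 kJ/m²/yr
Goby: 94590 × 0.2 = 18918 kJ/m²/yr
Weakfish: 18918 × 0.15 = 2837.7 kJ/m²/yr
River otter: 2837.7 × 0.17 = 482.409 kJ/m²/yr

482.4 kJ/m²/yr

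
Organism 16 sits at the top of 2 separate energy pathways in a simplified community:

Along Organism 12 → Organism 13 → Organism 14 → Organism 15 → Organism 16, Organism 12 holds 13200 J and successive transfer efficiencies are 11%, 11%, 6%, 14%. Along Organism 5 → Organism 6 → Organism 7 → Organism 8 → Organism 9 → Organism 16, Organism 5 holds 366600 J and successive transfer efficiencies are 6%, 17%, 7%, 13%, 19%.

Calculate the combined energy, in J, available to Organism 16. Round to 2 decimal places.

7.81 J

Via Organism 12: 13200 × 0.11 × 0.11 × 0.06 × 0.14 = 1.341648 J
Via Organism 5: 366600 × 0.06 × 0.17 × 0.07 × 0.13 × 0.19 = 6.46528428 J
Total at Organism 16: 1.341648 + 6.46528428 = 7.80693228 J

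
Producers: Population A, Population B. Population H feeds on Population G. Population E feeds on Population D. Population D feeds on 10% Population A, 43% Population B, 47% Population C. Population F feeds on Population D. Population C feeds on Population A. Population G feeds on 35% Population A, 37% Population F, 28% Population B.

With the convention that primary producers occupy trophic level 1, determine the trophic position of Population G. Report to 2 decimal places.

2.91

Population C: 1 + 1 = 2
Population D: 1 + (0.1×1 + 0.43×1 + 0.47×2) = 2.47
Population E: 1 + 2.47 = 3.47
Population F: 1 + 2.47 = 3.47
Population G: 1 + (0.35×1 + 0.37×3.47 + 0.28×1) = 2.9139
Population H: 1 + 2.9139 = 3.9139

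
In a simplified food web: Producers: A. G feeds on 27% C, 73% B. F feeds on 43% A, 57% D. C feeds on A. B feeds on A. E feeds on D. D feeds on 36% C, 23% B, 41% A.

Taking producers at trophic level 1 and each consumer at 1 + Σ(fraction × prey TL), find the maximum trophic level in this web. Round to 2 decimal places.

3.59

B: 1 + 1 = 2
C: 1 + 1 = 2
D: 1 + (0.36×2 + 0.23×2 + 0.41×1) = 2.59
E: 1 + 2.59 = 3.59
F: 1 + (0.43×1 + 0.57×2.59) = 2.9063
G: 1 + (0.27×2 + 0.73×2) = 3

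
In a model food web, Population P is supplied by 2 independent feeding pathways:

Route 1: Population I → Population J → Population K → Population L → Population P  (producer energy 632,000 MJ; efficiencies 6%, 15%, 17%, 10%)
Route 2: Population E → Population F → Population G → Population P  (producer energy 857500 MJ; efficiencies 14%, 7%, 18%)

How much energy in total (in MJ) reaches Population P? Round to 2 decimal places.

Route 1: 632000 × 0.06 × 0.15 × 0.17 × 0.1 = 96.696 MJ
Route 2: 857500 × 0.14 × 0.07 × 0.18 = 1512.63 MJ
Total at Population P: 96.696 + 1512.63 = 1609.326 MJ

1609.33 MJ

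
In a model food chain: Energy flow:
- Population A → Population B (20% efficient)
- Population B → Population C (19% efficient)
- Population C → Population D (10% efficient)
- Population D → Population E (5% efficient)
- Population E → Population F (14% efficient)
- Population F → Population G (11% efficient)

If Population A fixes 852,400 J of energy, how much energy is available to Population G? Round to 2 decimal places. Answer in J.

Population B: 852400 × 0.2 = 170480 J
Population C: 170480 × 0.19 = 32391.2 J
Population D: 32391.2 × 0.1 = 3239.12 J
Population E: 3239.12 × 0.05 = 161.956 J
Population F: 161.956 × 0.14 = 22.67384 J
Population G: 22.67384 × 0.11 = 2.4941224 J

2.49 J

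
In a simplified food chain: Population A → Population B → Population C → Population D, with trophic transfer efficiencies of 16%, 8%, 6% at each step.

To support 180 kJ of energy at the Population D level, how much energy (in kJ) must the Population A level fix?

234375 kJ

Cumulative transfer efficiency: 0.16 × 0.08 × 0.06 = 0.000768
Population A energy = 180 / 0.000768 = 234375 kJ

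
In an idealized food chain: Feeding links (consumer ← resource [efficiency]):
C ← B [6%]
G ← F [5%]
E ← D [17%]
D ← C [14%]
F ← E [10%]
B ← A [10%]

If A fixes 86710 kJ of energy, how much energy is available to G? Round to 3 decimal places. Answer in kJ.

B: 86710 × 0.1 = 8671 kJ
C: 8671 × 0.06 = 520.26 kJ
D: 520.26 × 0.14 = 72.8364 kJ
E: 72.8364 × 0.17 = 12.382188 kJ
F: 12.382188 × 0.1 = 1.2382188 kJ
G: 1.2382188 × 0.05 = 0.06191094 kJ

0.062 kJ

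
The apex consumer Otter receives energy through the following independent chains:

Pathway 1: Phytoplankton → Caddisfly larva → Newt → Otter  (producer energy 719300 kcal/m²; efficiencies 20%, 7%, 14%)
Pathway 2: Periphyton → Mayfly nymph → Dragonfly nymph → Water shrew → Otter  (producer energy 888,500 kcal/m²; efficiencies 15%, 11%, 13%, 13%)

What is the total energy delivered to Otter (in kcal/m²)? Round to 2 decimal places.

1657.59 kcal/m²

Pathway 1: 719300 × 0.2 × 0.07 × 0.14 = 1409.828 kcal/m²
Pathway 2: 888500 × 0.15 × 0.11 × 0.13 × 0.13 = 247.758225 kcal/m²
Total at Otter: 1409.828 + 247.758225 = 1657.586225 kcal/m²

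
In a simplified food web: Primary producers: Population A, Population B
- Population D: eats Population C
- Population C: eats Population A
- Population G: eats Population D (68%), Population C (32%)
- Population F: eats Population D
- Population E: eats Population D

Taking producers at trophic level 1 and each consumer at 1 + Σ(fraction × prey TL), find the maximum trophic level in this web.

Population C: 1 + 1 = 2
Population D: 1 + 2 = 3
Population E: 1 + 3 = 4
Population F: 1 + 3 = 4
Population G: 1 + (0.68×3 + 0.32×2) = 3.68

4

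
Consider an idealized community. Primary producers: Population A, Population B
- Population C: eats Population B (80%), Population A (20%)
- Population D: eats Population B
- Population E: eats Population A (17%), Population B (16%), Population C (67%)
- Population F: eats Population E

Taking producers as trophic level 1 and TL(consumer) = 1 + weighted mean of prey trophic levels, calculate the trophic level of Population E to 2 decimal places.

2.67

Population C: 1 + (0.8×1 + 0.2×1) = 2
Population D: 1 + 1 = 2
Population E: 1 + (0.17×1 + 0.16×1 + 0.67×2) = 2.67
Population F: 1 + 2.67 = 3.67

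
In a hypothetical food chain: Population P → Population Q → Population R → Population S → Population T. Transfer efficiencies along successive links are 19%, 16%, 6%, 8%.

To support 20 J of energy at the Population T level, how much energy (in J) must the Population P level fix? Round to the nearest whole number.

137061 J

Cumulative transfer efficiency: 0.19 × 0.16 × 0.06 × 0.08 = 0.00014592
Population P energy = 20 / 0.00014592 = 137061 J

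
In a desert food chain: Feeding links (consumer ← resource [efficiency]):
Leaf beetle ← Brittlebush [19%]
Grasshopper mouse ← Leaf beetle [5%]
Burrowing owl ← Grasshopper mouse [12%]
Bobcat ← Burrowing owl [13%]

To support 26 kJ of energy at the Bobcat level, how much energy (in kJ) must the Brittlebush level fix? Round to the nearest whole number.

175439 kJ

Cumulative transfer efficiency: 0.19 × 0.05 × 0.12 × 0.13 = 0.0001482
Brittlebush energy = 26 / 0.0001482 = 175439 kJ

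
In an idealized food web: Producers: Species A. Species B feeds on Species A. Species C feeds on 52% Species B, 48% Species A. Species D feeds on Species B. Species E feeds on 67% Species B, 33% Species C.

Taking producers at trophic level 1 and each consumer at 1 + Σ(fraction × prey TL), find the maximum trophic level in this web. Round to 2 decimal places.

Species B: 1 + 1 = 2
Species C: 1 + (0.52×2 + 0.48×1) = 2.52
Species D: 1 + 2 = 3
Species E: 1 + (0.67×2 + 0.33×2.52) = 3.1716

3.17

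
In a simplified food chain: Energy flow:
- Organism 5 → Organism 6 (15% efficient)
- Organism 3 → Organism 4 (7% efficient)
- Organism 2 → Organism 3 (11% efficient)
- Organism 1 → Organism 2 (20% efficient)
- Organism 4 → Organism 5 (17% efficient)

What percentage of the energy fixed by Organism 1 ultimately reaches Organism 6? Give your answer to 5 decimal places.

0.00393%

Product of link efficiencies: 0.2 × 0.11 × 0.07 × 0.17 × 0.15 = 0.00003927
As a percentage: 0.00003927 × 100 = 0.00393%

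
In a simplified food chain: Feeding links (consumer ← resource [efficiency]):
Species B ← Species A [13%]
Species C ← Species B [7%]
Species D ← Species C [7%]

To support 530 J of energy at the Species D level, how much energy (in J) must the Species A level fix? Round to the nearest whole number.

Cumulative transfer efficiency: 0.13 × 0.07 × 0.07 = 0.000637
Species A energy = 530 / 0.000637 = 832025 J

832025 J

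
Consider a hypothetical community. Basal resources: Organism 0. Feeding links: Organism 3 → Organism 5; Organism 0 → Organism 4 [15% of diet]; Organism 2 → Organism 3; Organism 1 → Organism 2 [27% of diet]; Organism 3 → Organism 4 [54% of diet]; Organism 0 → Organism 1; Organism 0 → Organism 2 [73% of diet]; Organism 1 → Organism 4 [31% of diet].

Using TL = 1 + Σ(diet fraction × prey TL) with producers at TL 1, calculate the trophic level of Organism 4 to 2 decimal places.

3.54

Organism 1: 1 + 1 = 2
Organism 2: 1 + (0.73×1 + 0.27×2) = 2.27
Organism 3: 1 + 2.27 = 3.27
Organism 4: 1 + (0.31×2 + 0.54×3.27 + 0.15×1) = 3.5358
Organism 5: 1 + 3.27 = 4.27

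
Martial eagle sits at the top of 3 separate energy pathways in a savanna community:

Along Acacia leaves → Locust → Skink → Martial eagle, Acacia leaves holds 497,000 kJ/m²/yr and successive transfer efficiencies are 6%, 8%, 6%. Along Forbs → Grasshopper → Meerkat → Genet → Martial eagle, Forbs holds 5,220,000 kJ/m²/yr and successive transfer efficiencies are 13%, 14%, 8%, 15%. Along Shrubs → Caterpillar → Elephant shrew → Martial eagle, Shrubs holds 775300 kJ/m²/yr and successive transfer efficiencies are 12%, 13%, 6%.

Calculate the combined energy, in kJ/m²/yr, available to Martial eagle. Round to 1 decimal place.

2008.9 kJ/m²/yr

Via Acacia leaves: 497000 × 0.06 × 0.08 × 0.06 = 143.136 kJ/m²/yr
Via Forbs: 5220000 × 0.13 × 0.14 × 0.08 × 0.15 = 1140.048 kJ/m²/yr
Via Shrubs: 775300 × 0.12 × 0.13 × 0.06 = 725.6808 kJ/m²/yr
Total at Martial eagle: 143.136 + 1140.048 + 725.6808 = 2008.8648 kJ/m²/yr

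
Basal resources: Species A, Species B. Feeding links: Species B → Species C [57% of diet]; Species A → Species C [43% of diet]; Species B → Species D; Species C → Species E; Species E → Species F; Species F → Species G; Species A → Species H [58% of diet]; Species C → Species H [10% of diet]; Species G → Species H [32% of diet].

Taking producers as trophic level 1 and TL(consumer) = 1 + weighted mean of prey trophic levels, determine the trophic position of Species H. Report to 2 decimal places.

Species C: 1 + (0.57×1 + 0.43×1) = 2
Species D: 1 + 1 = 2
Species E: 1 + 2 = 3
Species F: 1 + 3 = 4
Species G: 1 + 4 = 5
Species H: 1 + (0.58×1 + 0.1×2 + 0.32×5) = 3.38

3.38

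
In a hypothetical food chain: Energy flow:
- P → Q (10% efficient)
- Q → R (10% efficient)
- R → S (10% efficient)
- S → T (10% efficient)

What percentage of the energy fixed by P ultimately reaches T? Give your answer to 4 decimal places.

Product of link efficiencies: 0.1 × 0.1 × 0.1 × 0.1 = 0.0001
As a percentage: 0.0001 × 100 = 0.0100%

0.0100%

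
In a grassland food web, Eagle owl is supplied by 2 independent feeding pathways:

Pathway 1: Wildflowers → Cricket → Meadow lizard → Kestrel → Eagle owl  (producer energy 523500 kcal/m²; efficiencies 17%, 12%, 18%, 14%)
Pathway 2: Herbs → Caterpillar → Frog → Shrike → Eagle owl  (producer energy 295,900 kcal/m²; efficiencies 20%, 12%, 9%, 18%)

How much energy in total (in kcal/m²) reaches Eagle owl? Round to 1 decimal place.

384.2 kcal/m²

Pathway 1: 523500 × 0.17 × 0.12 × 0.18 × 0.14 = 269.12088 kcal/m²
Pathway 2: 295900 × 0.2 × 0.12 × 0.09 × 0.18 = 115.04592 kcal/m²
Total at Eagle owl: 269.12088 + 115.04592 = 384.1668 kcal/m²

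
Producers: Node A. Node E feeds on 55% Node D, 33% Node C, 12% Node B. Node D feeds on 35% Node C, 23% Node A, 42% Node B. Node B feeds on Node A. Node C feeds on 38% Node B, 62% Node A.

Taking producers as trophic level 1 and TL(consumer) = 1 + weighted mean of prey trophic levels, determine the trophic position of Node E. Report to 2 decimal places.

3.62

Node B: 1 + 1 = 2
Node C: 1 + (0.38×2 + 0.62×1) = 2.38
Node D: 1 + (0.35×2.38 + 0.23×1 + 0.42×2) = 2.903
Node E: 1 + (0.55×2.903 + 0.33×2.38 + 0.12×2) = 3.62205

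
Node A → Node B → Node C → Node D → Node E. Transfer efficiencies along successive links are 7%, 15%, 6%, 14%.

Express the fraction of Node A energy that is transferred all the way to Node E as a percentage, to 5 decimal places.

0.00882%

Product of link efficiencies: 0.07 × 0.15 × 0.06 × 0.14 = 0.0000882
As a percentage: 0.0000882 × 100 = 0.00882%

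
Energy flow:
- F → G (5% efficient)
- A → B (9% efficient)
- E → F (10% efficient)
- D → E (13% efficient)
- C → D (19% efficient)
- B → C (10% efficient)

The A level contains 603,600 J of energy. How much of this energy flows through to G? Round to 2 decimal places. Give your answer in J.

B: 603600 × 0.09 = 54324 J
C: 54324 × 0.1 = 5432.4 J
D: 5432.4 × 0.19 = 1032.156 J
E: 1032.156 × 0.13 = 134.18028 J
F: 134.18028 × 0.1 = 13.418028 J
G: 13.418028 × 0.05 = 0.6709014 J

0.67 J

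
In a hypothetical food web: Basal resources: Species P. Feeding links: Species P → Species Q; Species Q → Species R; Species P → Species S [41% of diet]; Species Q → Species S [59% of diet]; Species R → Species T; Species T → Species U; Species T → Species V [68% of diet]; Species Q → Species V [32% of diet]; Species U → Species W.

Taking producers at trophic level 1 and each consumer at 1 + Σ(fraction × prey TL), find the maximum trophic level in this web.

Species Q: 1 + 1 = 2
Species R: 1 + 2 = 3
Species S: 1 + (0.41×1 + 0.59×2) = 2.59
Species T: 1 + 3 = 4
Species U: 1 + 4 = 5
Species V: 1 + (0.68×4 + 0.32×2) = 4.36
Species W: 1 + 5 = 6

6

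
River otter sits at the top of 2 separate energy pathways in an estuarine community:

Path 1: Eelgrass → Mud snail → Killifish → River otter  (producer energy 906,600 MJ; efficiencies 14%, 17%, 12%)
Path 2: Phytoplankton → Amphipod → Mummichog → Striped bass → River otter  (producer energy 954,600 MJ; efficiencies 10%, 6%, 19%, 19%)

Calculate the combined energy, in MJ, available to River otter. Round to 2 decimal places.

Path 1: 906600 × 0.14 × 0.17 × 0.12 = 2589.2496 MJ
Path 2: 954600 × 0.1 × 0.06 × 0.19 × 0.19 = 206.76636 MJ
Total at River otter: 2589.2496 + 206.76636 = 2796.01596 MJ

2796.02 MJ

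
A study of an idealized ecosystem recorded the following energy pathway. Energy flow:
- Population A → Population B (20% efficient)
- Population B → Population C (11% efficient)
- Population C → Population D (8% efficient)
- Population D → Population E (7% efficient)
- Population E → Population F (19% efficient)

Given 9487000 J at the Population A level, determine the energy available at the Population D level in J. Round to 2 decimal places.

16697.12 J

Population B: 9487000 × 0.2 = 1897400 J
Population C: 1897400 × 0.11 = 208714 J
Population D: 208714 × 0.08 = 16697.12 J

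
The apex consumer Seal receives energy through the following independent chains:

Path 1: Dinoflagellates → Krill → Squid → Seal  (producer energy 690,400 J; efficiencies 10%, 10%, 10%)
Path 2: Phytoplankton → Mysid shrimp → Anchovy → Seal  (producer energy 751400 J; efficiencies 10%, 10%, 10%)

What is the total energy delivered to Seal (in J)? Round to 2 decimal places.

1441.80 J

Path 1: 690400 × 0.1 × 0.1 × 0.1 = 690.4 J
Path 2: 751400 × 0.1 × 0.1 × 0.1 = 751.4 J
Total at Seal: 690.4 + 751.4 = 1441.8 J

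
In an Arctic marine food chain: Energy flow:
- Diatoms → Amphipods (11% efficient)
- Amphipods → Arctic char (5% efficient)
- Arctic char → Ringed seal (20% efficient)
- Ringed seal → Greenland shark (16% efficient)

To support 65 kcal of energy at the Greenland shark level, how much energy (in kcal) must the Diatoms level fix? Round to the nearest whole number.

Cumulative transfer efficiency: 0.11 × 0.05 × 0.2 × 0.16 = 0.000176
Diatoms energy = 65 / 0.000176 = 369318 kcal

369318 kcal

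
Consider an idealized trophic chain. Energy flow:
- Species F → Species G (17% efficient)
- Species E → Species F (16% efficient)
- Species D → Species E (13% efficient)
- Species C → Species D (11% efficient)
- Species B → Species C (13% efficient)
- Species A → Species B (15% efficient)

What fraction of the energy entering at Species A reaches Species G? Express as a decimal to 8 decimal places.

Product of link efficiencies: 0.15 × 0.13 × 0.11 × 0.13 × 0.16 × 0.17 = 0.00000758472

0.00000758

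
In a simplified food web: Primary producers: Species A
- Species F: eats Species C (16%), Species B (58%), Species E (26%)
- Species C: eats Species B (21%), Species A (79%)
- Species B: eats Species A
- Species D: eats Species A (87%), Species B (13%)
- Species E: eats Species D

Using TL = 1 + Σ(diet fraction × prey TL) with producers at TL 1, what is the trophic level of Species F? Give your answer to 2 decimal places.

Species B: 1 + 1 = 2
Species C: 1 + (0.21×2 + 0.79×1) = 2.21
Species D: 1 + (0.87×1 + 0.13×2) = 2.13
Species E: 1 + 2.13 = 3.13
Species F: 1 + (0.16×2.21 + 0.58×2 + 0.26×3.13) = 3.3274

3.33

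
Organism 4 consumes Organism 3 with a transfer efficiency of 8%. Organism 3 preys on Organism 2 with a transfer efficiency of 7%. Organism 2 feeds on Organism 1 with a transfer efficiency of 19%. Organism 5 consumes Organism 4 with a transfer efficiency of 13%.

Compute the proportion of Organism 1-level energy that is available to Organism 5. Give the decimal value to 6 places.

0.000138

Product of link efficiencies: 0.19 × 0.07 × 0.08 × 0.13 = 0.00013832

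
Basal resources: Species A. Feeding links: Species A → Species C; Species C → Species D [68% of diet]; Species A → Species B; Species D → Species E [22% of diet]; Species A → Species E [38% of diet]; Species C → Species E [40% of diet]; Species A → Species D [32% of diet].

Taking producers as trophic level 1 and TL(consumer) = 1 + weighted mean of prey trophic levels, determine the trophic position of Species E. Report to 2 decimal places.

2.77

Species B: 1 + 1 = 2
Species C: 1 + 1 = 2
Species D: 1 + (0.32×1 + 0.68×2) = 2.68
Species E: 1 + (0.4×2 + 0.22×2.68 + 0.38×1) = 2.7696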